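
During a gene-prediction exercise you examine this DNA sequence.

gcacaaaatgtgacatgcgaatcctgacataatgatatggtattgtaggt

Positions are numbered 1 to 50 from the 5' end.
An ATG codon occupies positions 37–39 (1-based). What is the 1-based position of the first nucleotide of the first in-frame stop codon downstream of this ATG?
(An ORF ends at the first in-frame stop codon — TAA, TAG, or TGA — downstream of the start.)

Codons from position 37: ATG (37–39), GTA (40–42), TTG (43–45), TAG (46–48).
TAG is a stop codon; it begins at position 46.

46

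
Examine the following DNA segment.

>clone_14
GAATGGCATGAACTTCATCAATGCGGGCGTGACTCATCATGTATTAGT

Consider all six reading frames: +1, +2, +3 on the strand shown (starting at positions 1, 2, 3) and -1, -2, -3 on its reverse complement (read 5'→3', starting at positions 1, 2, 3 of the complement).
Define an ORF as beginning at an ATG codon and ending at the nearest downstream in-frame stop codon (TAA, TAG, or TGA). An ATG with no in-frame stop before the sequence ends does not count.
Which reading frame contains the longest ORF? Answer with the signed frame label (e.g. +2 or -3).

Reverse complement (5'→3'): ACTAATACATGATGAGTCACGCCCGCATTGATGAAGTTCATGCCATTC
Frame +1: GAA TGG CAT GAA CTT CAT CAA TGC GGG CGT GAC TCA TCA TGT ATT AGT — no ATG→stop ORF.
Frame +2: AAT GGC ATG AAC TTC ATC AAT GCG GGC GTG ACT CAT CAT GTA TTA — no ATG→stop ORF.
Frame +3: ATG GCA TGA ACT TCA TCA ATG CGG GCG TGA CTC ATC ATG TAT TAG — ATG at 3, stop TGA at 9 → 9 nt; ATG at 21, stop TGA at 30 → 12 nt; ATG at 39, stop TAG at 45 → 9 nt.
Frame -1: ACT AAT ACA TGA TGA GTC ACG CCC GCA TTG ATG AAG TTC ATG CCA TTC — no ATG→stop ORF.
Frame -2: CTA ATA CAT GAT GAG TCA CGC CCG CAT TGA TGA AGT TCA TGC CAT — no ATG→stop ORF.
Frame -3: TAA TAC ATG ATG AGT CAC GCC CGC ATT GAT GAA GTT CAT GCC ATT — no ATG→stop ORF.
Longest ORF is 12 nt in frame +3 (positions 21–32).

+3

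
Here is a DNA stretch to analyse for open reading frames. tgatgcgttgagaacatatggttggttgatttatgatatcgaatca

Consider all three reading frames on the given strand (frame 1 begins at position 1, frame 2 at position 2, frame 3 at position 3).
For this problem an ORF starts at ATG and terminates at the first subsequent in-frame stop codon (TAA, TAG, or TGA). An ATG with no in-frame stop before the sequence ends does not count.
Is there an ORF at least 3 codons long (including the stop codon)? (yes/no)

yes

Frame 1: TGA TGC GTT GAG AAC ATA TGG TTG GTT GAT TTA TGA TAT CGA ATC — no ATG→stop ORF.
Frame 2: GAT GCG TTG AGA ACA TAT GGT TGG TTG ATT TAT GAT ATC GAA TCA — no ATG→stop ORF.
Frame 3: ATG CGT TGA GAA CAT ATG GTT GGT TGA TTT ATG ATA TCG AAT — ATG at 3, stop TGA at 9 → 9 nt; ATG at 18, stop TGA at 27 → 12 nt.
Frame 3 has an ORF of 3 codons (positions 3–11) ≥ 3, so yes.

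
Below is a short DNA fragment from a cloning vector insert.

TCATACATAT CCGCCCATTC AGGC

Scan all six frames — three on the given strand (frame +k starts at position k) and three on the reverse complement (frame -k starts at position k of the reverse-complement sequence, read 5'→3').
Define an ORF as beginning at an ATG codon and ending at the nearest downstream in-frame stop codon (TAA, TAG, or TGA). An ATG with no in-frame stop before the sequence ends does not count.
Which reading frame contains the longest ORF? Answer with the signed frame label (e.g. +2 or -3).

Reverse complement (5'→3'): GCCTGAATGGGCGGATATGTATGA
Frame +1: TCA TAC ATA TCC GCC CAT TCA GGC — no ATG→stop ORF.
Frame +2: CAT ACA TAT CCG CCC ATT CAG — no ATG→stop ORF.
Frame +3: ATA CAT ATC CGC CCA TTC AGG — no ATG→stop ORF.
Frame -1: GCC TGA ATG GGC GGA TAT GTA TGA — ATG at 7, stop TGA at 22 → 18 nt.
Frame -2: CCT GAA TGG GCG GAT ATG TAT — no ATG→stop ORF.
Frame -3: CTG AAT GGG CGG ATA TGT ATG — no ATG→stop ORF.
Longest ORF is 18 nt in frame -1 (positions 7–24).

-1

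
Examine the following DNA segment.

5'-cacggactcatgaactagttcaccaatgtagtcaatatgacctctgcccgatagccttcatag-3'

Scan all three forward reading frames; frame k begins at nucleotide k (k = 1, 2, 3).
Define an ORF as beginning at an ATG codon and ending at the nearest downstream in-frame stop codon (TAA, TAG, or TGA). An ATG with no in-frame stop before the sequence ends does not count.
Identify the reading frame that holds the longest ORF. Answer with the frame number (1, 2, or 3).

1

Frame 1: CAC GGA CTC ATG AAC TAG TTC ACC AAT GTA GTC AAT ATG ACC TCT GCC CGA TAG CCT TCA TAG — ATG at 10, stop TAG at 16 → 9 nt; ATG at 37, stop TAG at 52 → 18 nt.
Frame 2: ACG GAC TCA TGA ACT AGT TCA CCA ATG TAG TCA ATA TGA CCT CTG CCC GAT AGC CTT CAT — ATG at 26, stop TAG at 29 → 6 nt.
Frame 3: CGG ACT CAT GAA CTA GTT CAC CAA TGT AGT CAA TAT GAC CTC TGC CCG ATA GCC TTC ATA — no ATG→stop ORF.
Longest ORF is 18 nt in frame 1 (positions 37–54).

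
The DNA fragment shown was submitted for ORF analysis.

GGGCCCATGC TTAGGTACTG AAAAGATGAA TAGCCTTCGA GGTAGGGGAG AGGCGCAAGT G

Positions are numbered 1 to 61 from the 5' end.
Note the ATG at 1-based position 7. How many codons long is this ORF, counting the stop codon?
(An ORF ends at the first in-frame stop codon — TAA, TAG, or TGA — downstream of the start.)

5

Codons from position 7: ATG (7–9), CTT (10–12), AGG (13–15), TAC (16–18), TGA (19–21).
TGA is the first in-frame stop; that's 5 codons including the stop.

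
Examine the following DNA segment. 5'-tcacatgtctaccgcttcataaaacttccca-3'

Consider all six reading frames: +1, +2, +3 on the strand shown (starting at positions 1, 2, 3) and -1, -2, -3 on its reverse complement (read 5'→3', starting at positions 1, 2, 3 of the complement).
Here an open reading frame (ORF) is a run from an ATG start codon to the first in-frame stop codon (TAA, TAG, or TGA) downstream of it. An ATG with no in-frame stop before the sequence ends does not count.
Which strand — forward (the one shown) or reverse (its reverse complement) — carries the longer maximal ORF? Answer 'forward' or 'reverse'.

forward

Reverse complement (5'→3'): TGGGAAGTTTTATGAAGCGGTAGACATGTGA
Frame +1: TCA CAT GTC TAC CGC TTC ATA AAA CTT CCC — no ATG→stop ORF.
Frame +2: CAC ATG TCT ACC GCT TCA TAA AAC TTC CCA — ATG at 5, stop TAA at 20 → 18 nt.
Frame +3: ACA TGT CTA CCG CTT CAT AAA ACT TCC — no ATG→stop ORF.
Frame -1: TGG GAA GTT TTA TGA AGC GGT AGA CAT GTG — no ATG→stop ORF.
Frame -2: GGG AAG TTT TAT GAA GCG GTA GAC ATG TGA — ATG at 26, stop TGA at 29 → 6 nt.
Frame -3: GGA AGT TTT ATG AAG CGG TAG ACA TGT — ATG at 12, stop TAG at 21 → 12 nt.
Forward-strand max 18 nt; reverse-strand max 12 nt. The forward strand has the longer ORF.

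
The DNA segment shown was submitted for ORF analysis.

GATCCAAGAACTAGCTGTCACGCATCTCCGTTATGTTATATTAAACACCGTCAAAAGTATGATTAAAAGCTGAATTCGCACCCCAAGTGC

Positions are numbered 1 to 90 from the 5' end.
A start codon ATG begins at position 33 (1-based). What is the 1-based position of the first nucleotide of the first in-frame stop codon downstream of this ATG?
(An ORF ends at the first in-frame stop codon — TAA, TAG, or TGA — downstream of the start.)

Codons from position 33: ATG (33–35), TTA (36–38), TAT (39–41), TAA (42–44).
TAA is a stop codon; it begins at position 42.

42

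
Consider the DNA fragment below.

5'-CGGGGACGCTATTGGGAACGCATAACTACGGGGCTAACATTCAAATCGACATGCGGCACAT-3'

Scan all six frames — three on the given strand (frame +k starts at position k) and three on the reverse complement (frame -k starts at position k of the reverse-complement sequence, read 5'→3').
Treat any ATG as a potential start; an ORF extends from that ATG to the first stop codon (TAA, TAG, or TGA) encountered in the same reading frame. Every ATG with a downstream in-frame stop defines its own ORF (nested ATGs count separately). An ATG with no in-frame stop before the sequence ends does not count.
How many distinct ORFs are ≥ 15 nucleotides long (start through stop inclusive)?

Reverse complement (5'→3'): ATGTGCCGCATGTCGATTTGAATGTTAGCCCCGTAGTTATGCGTTCCCAATAGCGTCCCCG
Frame +1: CGG GGA CGC TAT TGG GAA CGC ATA ACT ACG GGG CTA ACA TTC AAA TCG ACA TGC GGC ACA — no ATG→stop ORF.
Frame +2: GGG GAC GCT ATT GGG AAC GCA TAA CTA CGG GGC TAA CAT TCA AAT CGA CAT GCG GCA CAT — no ATG→stop ORF.
Frame +3: GGG ACG CTA TTG GGA ACG CAT AAC TAC GGG GCT AAC ATT CAA ATC GAC ATG CGG CAC — no ATG→stop ORF.
Frame -1: ATG TGC CGC ATG TCG ATT TGA ATG TTA GCC CCG TAG TTA TGC GTT CCC AAT AGC GTC CCC — ATG at 1, stop TGA at 19 → 21 nt; ATG at 10, stop TGA at 19 → 12 nt; ATG at 22, stop TAG at 34 → 15 nt.
Frame -2: TGT GCC GCA TGT CGA TTT GAA TGT TAG CCC CGT AGT TAT GCG TTC CCA ATA GCG TCC CCG — no ATG→stop ORF.
Frame -3: GTG CCG CAT GTC GAT TTG AAT GTT AGC CCC GTA GTT ATG CGT TCC CAA TAG CGT CCC — ATG at 39, stop TAG at 51 → 15 nt.
ORFs ≥ 15 nucleotides: frame -1 1–21 (21 nucleotides), frame -1 22–36 (15 nucleotides), frame -3 39–53 (15 nucleotides). Count = 3.

3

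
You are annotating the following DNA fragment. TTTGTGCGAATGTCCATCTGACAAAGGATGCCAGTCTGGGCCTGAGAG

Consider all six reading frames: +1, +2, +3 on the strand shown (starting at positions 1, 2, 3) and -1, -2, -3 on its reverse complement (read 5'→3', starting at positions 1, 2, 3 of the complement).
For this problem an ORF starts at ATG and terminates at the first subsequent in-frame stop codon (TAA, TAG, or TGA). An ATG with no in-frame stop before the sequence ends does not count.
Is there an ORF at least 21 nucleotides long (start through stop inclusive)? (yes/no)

no

Reverse complement (5'→3'): CTCTCAGGCCCAGACTGGCATCCTTTGTCAGATGGACATTCGCACAAA
Frame +1: TTT GTG CGA ATG TCC ATC TGA CAA AGG ATG CCA GTC TGG GCC TGA GAG — ATG at 10, stop TGA at 19 → 12 nt; ATG at 28, stop TGA at 43 → 18 nt.
Frame +2: TTG TGC GAA TGT CCA TCT GAC AAA GGA TGC CAG TCT GGG CCT GAG — no ATG→stop ORF.
Frame +3: TGT GCG AAT GTC CAT CTG ACA AAG GAT GCC AGT CTG GGC CTG AGA — no ATG→stop ORF.
Frame -1: CTC TCA GGC CCA GAC TGG CAT CCT TTG TCA GAT GGA CAT TCG CAC AAA — no ATG→stop ORF.
Frame -2: TCT CAG GCC CAG ACT GGC ATC CTT TGT CAG ATG GAC ATT CGC ACA — no ATG→stop ORF.
Frame -3: CTC AGG CCC AGA CTG GCA TCC TTT GTC AGA TGG ACA TTC GCA CAA — no ATG→stop ORF.
Largest ORF found is 18 nucleotides < 21, so no.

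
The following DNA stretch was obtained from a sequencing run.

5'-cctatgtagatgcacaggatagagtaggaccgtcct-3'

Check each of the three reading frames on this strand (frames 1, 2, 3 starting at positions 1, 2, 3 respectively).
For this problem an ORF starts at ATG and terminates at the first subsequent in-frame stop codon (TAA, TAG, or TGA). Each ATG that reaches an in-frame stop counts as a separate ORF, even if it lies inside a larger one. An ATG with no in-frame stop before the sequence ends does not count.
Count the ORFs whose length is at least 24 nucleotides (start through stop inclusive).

Frame 1: CCT ATG TAG ATG CAC AGG ATA GAG TAG GAC CGT CCT — ATG at 4, stop TAG at 7 → 6 nt; ATG at 10, stop TAG at 25 → 18 nt.
Frame 2: CTA TGT AGA TGC ACA GGA TAG AGT AGG ACC GTC — no ATG→stop ORF.
Frame 3: TAT GTA GAT GCA CAG GAT AGA GTA GGA CCG TCC — no ATG→stop ORF.
No ORF reaches 24 nucleotides. Count = 0.

0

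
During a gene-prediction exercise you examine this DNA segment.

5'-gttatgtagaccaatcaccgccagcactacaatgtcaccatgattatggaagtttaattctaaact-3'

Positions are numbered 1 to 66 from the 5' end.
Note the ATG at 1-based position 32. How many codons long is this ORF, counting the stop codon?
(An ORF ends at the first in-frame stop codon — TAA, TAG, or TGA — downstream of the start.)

Codons from position 32: ATG (32–34), TCA (35–37), CCA (38–40), TGA (41–43).
TGA is the first in-frame stop; that's 4 codons including the stop.

4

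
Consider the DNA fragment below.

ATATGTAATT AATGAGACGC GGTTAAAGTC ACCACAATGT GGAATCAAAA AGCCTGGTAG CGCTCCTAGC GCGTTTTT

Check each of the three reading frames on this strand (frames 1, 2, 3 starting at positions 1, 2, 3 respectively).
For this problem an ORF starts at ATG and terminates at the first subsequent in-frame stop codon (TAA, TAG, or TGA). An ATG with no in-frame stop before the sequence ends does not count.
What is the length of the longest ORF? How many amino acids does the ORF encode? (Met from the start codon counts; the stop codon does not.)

Frame 1: ATA TGT AAT TAA TGA GAC GCG GTT AAA GTC ACC ACA ATG TGG AAT CAA AAA GCC TGG TAG CGC TCC TAG CGC GTT TTT — ATG at 37, stop TAG at 58 → 24 nt.
Frame 2: TAT GTA ATT AAT GAG ACG CGG TTA AAG TCA CCA CAA TGT GGA ATC AAA AAG CCT GGT AGC GCT CCT AGC GCG TTT — no ATG→stop ORF.
Frame 3: ATG TAA TTA ATG AGA CGC GGT TAA AGT CAC CAC AAT GTG GAA TCA AAA AGC CTG GTA GCG CTC CTA GCG CGT TTT — ATG at 3, stop TAA at 6 → 6 nt; ATG at 12, stop TAA at 24 → 15 nt.
Longest: frame 1, positions 37–60, 24 nt = 8 codons = 7 aa. → 7 amino acids.

7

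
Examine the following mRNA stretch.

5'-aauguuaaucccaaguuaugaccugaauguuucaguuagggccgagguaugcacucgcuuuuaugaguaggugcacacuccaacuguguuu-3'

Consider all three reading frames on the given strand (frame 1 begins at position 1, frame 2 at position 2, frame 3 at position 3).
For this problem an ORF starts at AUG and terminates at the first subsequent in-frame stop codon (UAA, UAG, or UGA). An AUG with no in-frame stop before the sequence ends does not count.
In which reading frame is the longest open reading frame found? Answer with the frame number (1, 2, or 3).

2

Frame 1: AAU GUU AAU CCC AAG UUA UGA CCU GAA UGU UUC AGU UAG GGC CGA GGU AUG CAC UCG CUU UUA UGA GUA GGU GCA CAC UCC AAC UGU GUU — AUG at 49, stop UGA at 64 → 18 nt.
Frame 2: AUG UUA AUC CCA AGU UAU GAC CUG AAU GUU UCA GUU AGG GCC GAG GUA UGC ACU CGC UUU UAU GAG UAG GUG CAC ACU CCA ACU GUG UUU — AUG at 2, stop UAG at 68 → 69 nt.
Frame 3: UGU UAA UCC CAA GUU AUG ACC UGA AUG UUU CAG UUA GGG CCG AGG UAU GCA CUC GCU UUU AUG AGU AGG UGC ACA CUC CAA CUG UGU — AUG at 18, stop UGA at 24 → 9 nt.
Longest ORF is 69 nt in frame 2 (positions 2–70).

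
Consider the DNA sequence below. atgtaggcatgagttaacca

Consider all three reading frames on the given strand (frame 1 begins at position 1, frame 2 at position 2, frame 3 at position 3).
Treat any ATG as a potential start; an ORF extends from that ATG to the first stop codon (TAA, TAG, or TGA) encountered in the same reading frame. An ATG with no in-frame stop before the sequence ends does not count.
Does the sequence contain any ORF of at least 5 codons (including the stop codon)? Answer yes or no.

no

Frame 1: ATG TAG GCA TGA GTT AAC — ATG at 1, stop TAG at 4 → 6 nt.
Frame 2: TGT AGG CAT GAG TTA ACC — no ATG→stop ORF.
Frame 3: GTA GGC ATG AGT TAA CCA — ATG at 9, stop TAA at 15 → 9 nt.
Largest ORF found is 3 codons < 5, so no.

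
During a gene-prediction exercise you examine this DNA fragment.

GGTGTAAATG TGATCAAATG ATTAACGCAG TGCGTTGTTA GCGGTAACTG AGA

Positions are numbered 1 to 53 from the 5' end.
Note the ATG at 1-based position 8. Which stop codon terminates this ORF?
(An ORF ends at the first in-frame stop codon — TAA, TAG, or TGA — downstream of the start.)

Codons from position 8: ATG (8–10), TGA (11–13).
The first in-frame stop codon is TGA.

TGA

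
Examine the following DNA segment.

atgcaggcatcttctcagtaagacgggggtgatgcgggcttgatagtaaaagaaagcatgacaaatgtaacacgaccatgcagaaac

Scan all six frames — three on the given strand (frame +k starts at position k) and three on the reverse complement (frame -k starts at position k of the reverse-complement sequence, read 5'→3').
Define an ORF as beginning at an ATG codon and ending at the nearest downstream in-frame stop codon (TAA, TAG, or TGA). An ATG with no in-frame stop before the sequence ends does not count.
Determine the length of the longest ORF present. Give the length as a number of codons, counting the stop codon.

15

Reverse complement (5'→3'): GTTTCTGCATGGTCGTGTTACATTTGTCATGCTTTCTTTTACTATCAAGCCCGCATCACCCCCGTCTTACTGAGAAGATGCCTGCAT
Frame +1: ATG CAG GCA TCT TCT CAG TAA GAC GGG GGT GAT GCG GGC TTG ATA GTA AAA GAA AGC ATG ACA AAT GTA ACA CGA CCA TGC AGA AAC — ATG at 1, stop TAA at 19 → 21 nt.
Frame +2: TGC AGG CAT CTT CTC AGT AAG ACG GGG GTG ATG CGG GCT TGA TAG TAA AAG AAA GCA TGA CAA ATG TAA CAC GAC CAT GCA GAA — ATG at 32, stop TGA at 41 → 12 nt; ATG at 65, stop TAA at 68 → 6 nt.
Frame +3: GCA GGC ATC TTC TCA GTA AGA CGG GGG TGA TGC GGG CTT GAT AGT AAA AGA AAG CAT GAC AAA TGT AAC ACG ACC ATG CAG AAA — no ATG→stop ORF.
Frame -1: GTT TCT GCA TGG TCG TGT TAC ATT TGT CAT GCT TTC TTT TAC TAT CAA GCC CGC ATC ACC CCC GTC TTA CTG AGA AGA TGC CTG CAT — no ATG→stop ORF.
Frame -2: TTT CTG CAT GGT CGT GTT ACA TTT GTC ATG CTT TCT TTT ACT ATC AAG CCC GCA TCA CCC CCG TCT TAC TGA GAA GAT GCC TGC — ATG at 29, stop TGA at 71 → 45 nt.
Frame -3: TTC TGC ATG GTC GTG TTA CAT TTG TCA TGC TTT CTT TTA CTA TCA AGC CCG CAT CAC CCC CGT CTT ACT GAG AAG ATG CCT GCA — no ATG→stop ORF.
Longest: frame -2, positions 29–73, 45 nt = 15 codons = 14 aa. → 15 codons.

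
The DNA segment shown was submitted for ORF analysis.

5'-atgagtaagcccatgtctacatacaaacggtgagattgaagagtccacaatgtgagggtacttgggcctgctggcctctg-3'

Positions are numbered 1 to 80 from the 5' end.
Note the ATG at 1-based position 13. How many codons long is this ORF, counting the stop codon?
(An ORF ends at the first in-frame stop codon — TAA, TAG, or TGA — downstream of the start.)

7

Codons from position 13: ATG (13–15), TCT (16–18), ACA (19–21), TAC (22–24), AAA (25–27), CGG (28–30), TGA (31–33).
TGA is the first in-frame stop; that's 7 codons including the stop.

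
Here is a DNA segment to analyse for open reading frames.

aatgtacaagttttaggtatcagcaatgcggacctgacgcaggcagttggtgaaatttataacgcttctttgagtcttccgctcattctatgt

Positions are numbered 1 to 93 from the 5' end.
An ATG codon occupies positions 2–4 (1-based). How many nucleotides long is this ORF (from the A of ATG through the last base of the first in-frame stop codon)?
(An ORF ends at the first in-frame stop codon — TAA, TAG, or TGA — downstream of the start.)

Codons from position 2: ATG (2–4), TAC (5–7), AAG (8–10), TTT (11–13), TAG (14–16).
TAG is the first in-frame stop; ORF spans 2–16, 15 nucleotides.

15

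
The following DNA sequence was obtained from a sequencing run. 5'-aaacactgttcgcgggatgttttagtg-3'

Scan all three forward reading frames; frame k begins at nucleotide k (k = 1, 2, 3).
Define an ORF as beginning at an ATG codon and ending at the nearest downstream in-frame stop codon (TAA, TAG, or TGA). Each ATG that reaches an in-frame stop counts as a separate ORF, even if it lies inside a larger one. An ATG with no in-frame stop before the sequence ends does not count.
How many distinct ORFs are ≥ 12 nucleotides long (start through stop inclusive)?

Frame 1: AAA CAC TGT TCG CGG GAT GTT TTA GTG — no ATG→stop ORF.
Frame 2: AAC ACT GTT CGC GGG ATG TTT TAG — ATG at 17, stop TAG at 23 → 9 nt.
Frame 3: ACA CTG TTC GCG GGA TGT TTT AGT — no ATG→stop ORF.
No ORF reaches 12 nucleotides. Count = 0.

0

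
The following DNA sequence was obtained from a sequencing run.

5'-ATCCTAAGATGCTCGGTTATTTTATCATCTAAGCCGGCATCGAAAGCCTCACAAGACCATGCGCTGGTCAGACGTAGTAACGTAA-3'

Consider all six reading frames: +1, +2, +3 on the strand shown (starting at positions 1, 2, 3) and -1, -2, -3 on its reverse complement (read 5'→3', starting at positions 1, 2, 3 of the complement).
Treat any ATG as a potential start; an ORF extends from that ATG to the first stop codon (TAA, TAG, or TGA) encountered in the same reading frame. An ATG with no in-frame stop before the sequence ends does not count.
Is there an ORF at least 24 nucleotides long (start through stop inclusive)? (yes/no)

yes

Reverse complement (5'→3'): TTACGTTACTACGTCTGACCAGCGCATGGTCTTGTGAGGCTTTCGATGCCGGCTTAGATGATAAAATAACCGAGCATCTTAGGAT
Frame +1: ATC CTA AGA TGC TCG GTT ATT TTA TCA TCT AAG CCG GCA TCG AAA GCC TCA CAA GAC CAT GCG CTG GTC AGA CGT AGT AAC GTA — no ATG→stop ORF.
Frame +2: TCC TAA GAT GCT CGG TTA TTT TAT CAT CTA AGC CGG CAT CGA AAG CCT CAC AAG ACC ATG CGC TGG TCA GAC GTA GTA ACG TAA — ATG at 59, stop TAA at 83 → 27 nt.
Frame +3: CCT AAG ATG CTC GGT TAT TTT ATC ATC TAA GCC GGC ATC GAA AGC CTC ACA AGA CCA TGC GCT GGT CAG ACG TAG TAA CGT — ATG at 9, stop TAA at 30 → 24 nt.
Frame -1: TTA CGT TAC TAC GTC TGA CCA GCG CAT GGT CTT GTG AGG CTT TCG ATG CCG GCT TAG ATG ATA AAA TAA CCG AGC ATC TTA GGA — ATG at 46, stop TAG at 55 → 12 nt; ATG at 58, stop TAA at 67 → 12 nt.
Frame -2: TAC GTT ACT ACG TCT GAC CAG CGC ATG GTC TTG TGA GGC TTT CGA TGC CGG CTT AGA TGA TAA AAT AAC CGA GCA TCT TAG GAT — ATG at 26, stop TGA at 35 → 12 nt.
Frame -3: ACG TTA CTA CGT CTG ACC AGC GCA TGG TCT TGT GAG GCT TTC GAT GCC GGC TTA GAT GAT AAA ATA ACC GAG CAT CTT AGG — no ATG→stop ORF.
Frame +2 has an ORF of 27 nucleotides (positions 59–85) ≥ 24, so yes.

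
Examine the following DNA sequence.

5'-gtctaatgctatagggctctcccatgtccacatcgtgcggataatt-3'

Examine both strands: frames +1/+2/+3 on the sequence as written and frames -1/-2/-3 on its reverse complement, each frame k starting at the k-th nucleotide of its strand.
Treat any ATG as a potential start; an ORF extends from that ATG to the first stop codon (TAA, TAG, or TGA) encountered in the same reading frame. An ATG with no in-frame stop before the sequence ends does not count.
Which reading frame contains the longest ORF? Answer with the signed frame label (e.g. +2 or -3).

Reverse complement (5'→3'): AATTATCCGCACGATGTGGACATGGGAGAGCCCTATAGCATTAGAC
Frame +1: GTC TAA TGC TAT AGG GCT CTC CCA TGT CCA CAT CGT GCG GAT AAT — no ATG→stop ORF.
Frame +2: TCT AAT GCT ATA GGG CTC TCC CAT GTC CAC ATC GTG CGG ATA ATT — no ATG→stop ORF.
Frame +3: CTA ATG CTA TAG GGC TCT CCC ATG TCC ACA TCG TGC GGA TAA — ATG at 6, stop TAG at 12 → 9 nt; ATG at 24, stop TAA at 42 → 21 nt.
Frame -1: AAT TAT CCG CAC GAT GTG GAC ATG GGA GAG CCC TAT AGC ATT AGA — no ATG→stop ORF.
Frame -2: ATT ATC CGC ACG ATG TGG ACA TGG GAG AGC CCT ATA GCA TTA GAC — no ATG→stop ORF.
Frame -3: TTA TCC GCA CGA TGT GGA CAT GGG AGA GCC CTA TAG CAT TAG — no ATG→stop ORF.
Longest ORF is 21 nt in frame +3 (positions 24–44).

+3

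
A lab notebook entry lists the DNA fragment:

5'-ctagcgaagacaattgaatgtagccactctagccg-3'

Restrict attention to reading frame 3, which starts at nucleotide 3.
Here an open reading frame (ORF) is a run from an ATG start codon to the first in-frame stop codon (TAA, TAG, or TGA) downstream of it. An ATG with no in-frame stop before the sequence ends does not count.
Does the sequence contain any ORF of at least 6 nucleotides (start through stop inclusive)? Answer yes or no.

yes

Frame 3: AGC GAA GAC AAT TGA ATG TAG CCA CTC TAG CCG — ATG at 18, stop TAG at 21 → 6 nt.
Frame 3 has an ORF of 6 nucleotides (positions 18–23) ≥ 6, so yes.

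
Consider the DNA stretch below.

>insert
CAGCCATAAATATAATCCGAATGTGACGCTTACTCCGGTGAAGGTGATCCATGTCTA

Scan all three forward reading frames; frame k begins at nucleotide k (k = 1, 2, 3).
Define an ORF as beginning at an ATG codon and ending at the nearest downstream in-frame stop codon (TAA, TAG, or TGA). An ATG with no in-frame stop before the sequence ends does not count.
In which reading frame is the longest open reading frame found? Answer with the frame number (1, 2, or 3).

3

Frame 1: CAG CCA TAA ATA TAA TCC GAA TGT GAC GCT TAC TCC GGT GAA GGT GAT CCA TGT CTA — no ATG→stop ORF.
Frame 2: AGC CAT AAA TAT AAT CCG AAT GTG ACG CTT ACT CCG GTG AAG GTG ATC CAT GTC — no ATG→stop ORF.
Frame 3: GCC ATA AAT ATA ATC CGA ATG TGA CGC TTA CTC CGG TGA AGG TGA TCC ATG TCT — ATG at 21, stop TGA at 24 → 6 nt.
Longest ORF is 6 nt in frame 3 (positions 21–26).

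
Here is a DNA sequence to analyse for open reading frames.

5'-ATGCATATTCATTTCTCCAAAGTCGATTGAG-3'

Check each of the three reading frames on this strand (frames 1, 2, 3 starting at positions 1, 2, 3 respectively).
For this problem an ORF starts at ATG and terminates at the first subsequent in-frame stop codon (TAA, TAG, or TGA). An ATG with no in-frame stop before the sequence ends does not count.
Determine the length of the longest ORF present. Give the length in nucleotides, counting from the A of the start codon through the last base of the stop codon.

Frame 1: ATG CAT ATT CAT TTC TCC AAA GTC GAT TGA — ATG at 1, stop TGA at 28 → 30 nt.
Frame 2: TGC ATA TTC ATT TCT CCA AAG TCG ATT GAG — no ATG→stop ORF.
Frame 3: GCA TAT TCA TTT CTC CAA AGT CGA TTG — no ATG→stop ORF.
Longest: frame 1, positions 1–30, 30 nt = 10 codons = 9 aa. → 30 nucleotides.

30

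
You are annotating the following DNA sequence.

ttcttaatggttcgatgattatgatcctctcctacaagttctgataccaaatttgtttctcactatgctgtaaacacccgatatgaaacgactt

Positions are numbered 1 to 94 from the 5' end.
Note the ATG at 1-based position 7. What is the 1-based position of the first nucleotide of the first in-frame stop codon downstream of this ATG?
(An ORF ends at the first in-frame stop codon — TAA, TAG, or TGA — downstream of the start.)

Codons from position 7: ATG (7–9), GTT (10–12), CGA (13–15), TGA (16–18).
TGA is a stop codon; it begins at position 16.

16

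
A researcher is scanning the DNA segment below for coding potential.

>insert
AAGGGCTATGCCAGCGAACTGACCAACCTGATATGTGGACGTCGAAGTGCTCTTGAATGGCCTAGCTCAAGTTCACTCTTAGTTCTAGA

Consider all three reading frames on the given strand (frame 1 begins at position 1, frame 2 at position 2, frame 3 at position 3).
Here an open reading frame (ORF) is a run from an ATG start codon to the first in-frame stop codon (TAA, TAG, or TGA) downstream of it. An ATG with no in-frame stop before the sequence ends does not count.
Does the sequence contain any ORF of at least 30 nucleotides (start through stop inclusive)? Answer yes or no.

no

Frame 1: AAG GGC TAT GCC AGC GAA CTG ACC AAC CTG ATA TGT GGA CGT CGA AGT GCT CTT GAA TGG CCT AGC TCA AGT TCA CTC TTA GTT CTA — no ATG→stop ORF.
Frame 2: AGG GCT ATG CCA GCG AAC TGA CCA ACC TGA TAT GTG GAC GTC GAA GTG CTC TTG AAT GGC CTA GCT CAA GTT CAC TCT TAG TTC TAG — ATG at 8, stop TGA at 20 → 15 nt.
Frame 3: GGG CTA TGC CAG CGA ACT GAC CAA CCT GAT ATG TGG ACG TCG AAG TGC TCT TGA ATG GCC TAG CTC AAG TTC ACT CTT AGT TCT AGA — ATG at 33, stop TGA at 54 → 24 nt; ATG at 57, stop TAG at 63 → 9 nt.
Largest ORF found is 24 nucleotides < 30, so no.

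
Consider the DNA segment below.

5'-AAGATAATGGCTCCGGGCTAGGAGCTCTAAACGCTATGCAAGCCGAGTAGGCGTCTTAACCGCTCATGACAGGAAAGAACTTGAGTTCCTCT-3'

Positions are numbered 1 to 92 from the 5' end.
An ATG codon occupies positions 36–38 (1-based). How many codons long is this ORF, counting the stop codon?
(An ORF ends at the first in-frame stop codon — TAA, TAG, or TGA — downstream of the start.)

Codons from position 36: ATG (36–38), CAA (39–41), GCC (42–44), GAG (45–47), TAG (48–50).
TAG is the first in-frame stop; that's 5 codons including the stop.

5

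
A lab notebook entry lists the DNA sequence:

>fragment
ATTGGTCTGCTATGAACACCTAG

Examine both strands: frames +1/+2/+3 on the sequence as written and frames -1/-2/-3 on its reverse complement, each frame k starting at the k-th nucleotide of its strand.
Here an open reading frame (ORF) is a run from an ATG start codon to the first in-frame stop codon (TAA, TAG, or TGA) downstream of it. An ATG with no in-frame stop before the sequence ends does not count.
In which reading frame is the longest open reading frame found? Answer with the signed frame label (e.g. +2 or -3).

+3

Reverse complement (5'→3'): CTAGGTGTTCATAGCAGACCAAT
Frame +1: ATT GGT CTG CTA TGA ACA CCT — no ATG→stop ORF.
Frame +2: TTG GTC TGC TAT GAA CAC CTA — no ATG→stop ORF.
Frame +3: TGG TCT GCT ATG AAC ACC TAG — ATG at 12, stop TAG at 21 → 12 nt.
Frame -1: CTA GGT GTT CAT AGC AGA CCA — no ATG→stop ORF.
Frame -2: TAG GTG TTC ATA GCA GAC CAA — no ATG→stop ORF.
Frame -3: AGG TGT TCA TAG CAG ACC AAT — no ATG→stop ORF.
Longest ORF is 12 nt in frame +3 (positions 12–23).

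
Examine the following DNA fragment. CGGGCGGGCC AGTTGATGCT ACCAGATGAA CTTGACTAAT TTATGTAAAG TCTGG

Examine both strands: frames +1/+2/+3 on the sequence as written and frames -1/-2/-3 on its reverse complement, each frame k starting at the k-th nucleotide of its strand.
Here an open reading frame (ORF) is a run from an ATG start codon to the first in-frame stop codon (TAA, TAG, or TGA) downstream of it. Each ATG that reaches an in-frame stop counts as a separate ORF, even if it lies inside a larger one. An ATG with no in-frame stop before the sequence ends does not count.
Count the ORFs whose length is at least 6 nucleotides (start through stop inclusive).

2

Reverse complement (5'→3'): CCAGACTTTACATAAATTAGTCAAGTTCATCTGGTAGCATCAACTGGCCCGCCCG
Frame +1: CGG GCG GGC CAG TTG ATG CTA CCA GAT GAA CTT GAC TAA TTT ATG TAA AGT CTG — ATG at 16, stop TAA at 37 → 24 nt; ATG at 43, stop TAA at 46 → 6 nt.
Frame +2: GGG CGG GCC AGT TGA TGC TAC CAG ATG AAC TTG ACT AAT TTA TGT AAA GTC TGG — no ATG→stop ORF.
Frame +3: GGC GGG CCA GTT GAT GCT ACC AGA TGA ACT TGA CTA ATT TAT GTA AAG TCT — no ATG→stop ORF.
Frame -1: CCA GAC TTT ACA TAA ATT AGT CAA GTT CAT CTG GTA GCA TCA ACT GGC CCG CCC — no ATG→stop ORF.
Frame -2: CAG ACT TTA CAT AAA TTA GTC AAG TTC ATC TGG TAG CAT CAA CTG GCC CGC CCG — no ATG→stop ORF.
Frame -3: AGA CTT TAC ATA AAT TAG TCA AGT TCA TCT GGT AGC ATC AAC TGG CCC GCC — no ATG→stop ORF.
ORFs ≥ 6 nucleotides: frame +1 16–39 (24 nucleotides), frame +1 43–48 (6 nucleotides). Count = 2.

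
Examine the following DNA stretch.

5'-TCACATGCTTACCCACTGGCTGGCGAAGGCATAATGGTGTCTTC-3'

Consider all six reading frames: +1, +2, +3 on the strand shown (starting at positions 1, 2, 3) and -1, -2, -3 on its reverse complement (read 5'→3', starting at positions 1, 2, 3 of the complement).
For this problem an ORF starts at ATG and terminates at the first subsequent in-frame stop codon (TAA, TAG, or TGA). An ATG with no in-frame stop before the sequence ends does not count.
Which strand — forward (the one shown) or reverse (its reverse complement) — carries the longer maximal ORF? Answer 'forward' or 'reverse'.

forward

Reverse complement (5'→3'): GAAGACACCATTATGCCTTCGCCAGCCAGTGGGTAAGCATGTGA
Frame +1: TCA CAT GCT TAC CCA CTG GCT GGC GAA GGC ATA ATG GTG TCT — no ATG→stop ORF.
Frame +2: CAC ATG CTT ACC CAC TGG CTG GCG AAG GCA TAA TGG TGT CTT — ATG at 5, stop TAA at 32 → 30 nt.
Frame +3: ACA TGC TTA CCC ACT GGC TGG CGA AGG CAT AAT GGT GTC TTC — no ATG→stop ORF.
Frame -1: GAA GAC ACC ATT ATG CCT TCG CCA GCC AGT GGG TAA GCA TGT — ATG at 13, stop TAA at 34 → 24 nt.
Frame -2: AAG ACA CCA TTA TGC CTT CGC CAG CCA GTG GGT AAG CAT GTG — no ATG→stop ORF.
Frame -3: AGA CAC CAT TAT GCC TTC GCC AGC CAG TGG GTA AGC ATG TGA — ATG at 39, stop TGA at 42 → 6 nt.
Forward-strand max 30 nt; reverse-strand max 24 nt. The forward strand has the longer ORF.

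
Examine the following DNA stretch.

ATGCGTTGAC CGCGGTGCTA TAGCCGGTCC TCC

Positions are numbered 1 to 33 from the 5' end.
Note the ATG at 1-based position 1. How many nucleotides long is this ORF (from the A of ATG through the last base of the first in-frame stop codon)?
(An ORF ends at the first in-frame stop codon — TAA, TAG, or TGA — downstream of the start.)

9

Codons from position 1: ATG (1–3), CGT (4–6), TGA (7–9).
TGA is the first in-frame stop; ORF spans 1–9, 9 nucleotides.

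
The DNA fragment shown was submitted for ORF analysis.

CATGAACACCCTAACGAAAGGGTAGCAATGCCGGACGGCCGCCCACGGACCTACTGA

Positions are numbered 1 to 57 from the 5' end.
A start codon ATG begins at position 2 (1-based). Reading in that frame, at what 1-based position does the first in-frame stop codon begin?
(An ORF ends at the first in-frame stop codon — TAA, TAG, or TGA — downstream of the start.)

23

Codons from position 2: ATG (2–4), AAC (5–7), ACC (8–10), CTA (11–13), ACG (14–16), AAA (17–19), GGG (20–22), TAG (23–25).
TAG is a stop codon; it begins at position 23.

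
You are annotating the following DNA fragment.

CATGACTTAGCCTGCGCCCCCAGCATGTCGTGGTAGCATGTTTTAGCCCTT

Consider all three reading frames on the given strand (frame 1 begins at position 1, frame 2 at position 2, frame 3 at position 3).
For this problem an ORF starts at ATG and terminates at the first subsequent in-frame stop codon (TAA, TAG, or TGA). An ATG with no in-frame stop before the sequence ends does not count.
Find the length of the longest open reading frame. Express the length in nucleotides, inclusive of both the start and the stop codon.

Frame 1: CAT GAC TTA GCC TGC GCC CCC AGC ATG TCG TGG TAG CAT GTT TTA GCC CTT — ATG at 25, stop TAG at 34 → 12 nt.
Frame 2: ATG ACT TAG CCT GCG CCC CCA GCA TGT CGT GGT AGC ATG TTT TAG CCC — ATG at 2, stop TAG at 8 → 9 nt; ATG at 38, stop TAG at 44 → 9 nt.
Frame 3: TGA CTT AGC CTG CGC CCC CAG CAT GTC GTG GTA GCA TGT TTT AGC CCT — no ATG→stop ORF.
Longest: frame 1, positions 25–36, 12 nt = 4 codons = 3 aa. → 12 nucleotides.

12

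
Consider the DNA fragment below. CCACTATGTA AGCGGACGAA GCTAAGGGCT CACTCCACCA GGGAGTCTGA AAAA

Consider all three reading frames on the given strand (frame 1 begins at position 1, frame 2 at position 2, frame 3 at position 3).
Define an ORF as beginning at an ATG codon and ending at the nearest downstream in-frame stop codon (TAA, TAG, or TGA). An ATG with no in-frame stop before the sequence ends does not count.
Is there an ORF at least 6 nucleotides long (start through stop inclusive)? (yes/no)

yes

Frame 1: CCA CTA TGT AAG CGG ACG AAG CTA AGG GCT CAC TCC ACC AGG GAG TCT GAA AAA — no ATG→stop ORF.
Frame 2: CAC TAT GTA AGC GGA CGA AGC TAA GGG CTC ACT CCA CCA GGG AGT CTG AAA — no ATG→stop ORF.
Frame 3: ACT ATG TAA GCG GAC GAA GCT AAG GGC TCA CTC CAC CAG GGA GTC TGA AAA — ATG at 6, stop TAA at 9 → 6 nt.
Frame 3 has an ORF of 6 nucleotides (positions 6–11) ≥ 6, so yes.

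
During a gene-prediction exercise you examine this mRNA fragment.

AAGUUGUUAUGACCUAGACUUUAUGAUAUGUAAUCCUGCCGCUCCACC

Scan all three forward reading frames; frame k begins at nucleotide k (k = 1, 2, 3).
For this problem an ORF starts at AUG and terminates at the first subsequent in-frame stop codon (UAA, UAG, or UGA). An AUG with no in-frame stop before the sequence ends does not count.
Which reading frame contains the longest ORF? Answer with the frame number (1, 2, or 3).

3

Frame 1: AAG UUG UUA UGA CCU AGA CUU UAU GAU AUG UAA UCC UGC CGC UCC ACC — AUG at 28, stop UAA at 31 → 6 nt.
Frame 2: AGU UGU UAU GAC CUA GAC UUU AUG AUA UGU AAU CCU GCC GCU CCA — no AUG→stop ORF.
Frame 3: GUU GUU AUG ACC UAG ACU UUA UGA UAU GUA AUC CUG CCG CUC CAC — AUG at 9, stop UAG at 15 → 9 nt.
Longest ORF is 9 nt in frame 3 (positions 9–17).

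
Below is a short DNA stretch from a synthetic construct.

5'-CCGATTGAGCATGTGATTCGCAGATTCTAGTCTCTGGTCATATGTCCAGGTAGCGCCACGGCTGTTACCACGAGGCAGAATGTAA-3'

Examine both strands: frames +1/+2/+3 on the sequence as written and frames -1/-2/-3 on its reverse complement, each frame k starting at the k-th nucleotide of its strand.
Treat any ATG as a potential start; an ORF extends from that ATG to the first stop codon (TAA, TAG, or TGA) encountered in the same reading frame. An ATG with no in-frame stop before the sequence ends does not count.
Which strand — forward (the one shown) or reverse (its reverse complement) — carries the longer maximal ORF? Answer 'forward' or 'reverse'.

Reverse complement (5'→3'): TTACATTCTGCCTCGTGGTAACAGCCGTGGCGCTACCTGGACATATGACCAGAGACTAGAATCTGCGAATCACATGCTCAATCGG
Frame +1: CCG ATT GAG CAT GTG ATT CGC AGA TTC TAG TCT CTG GTC ATA TGT CCA GGT AGC GCC ACG GCT GTT ACC ACG AGG CAG AAT GTA — no ATG→stop ORF.
Frame +2: CGA TTG AGC ATG TGA TTC GCA GAT TCT AGT CTC TGG TCA TAT GTC CAG GTA GCG CCA CGG CTG TTA CCA CGA GGC AGA ATG TAA — ATG at 11, stop TGA at 14 → 6 nt; ATG at 80, stop TAA at 83 → 6 nt.
Frame +3: GAT TGA GCA TGT GAT TCG CAG ATT CTA GTC TCT GGT CAT ATG TCC AGG TAG CGC CAC GGC TGT TAC CAC GAG GCA GAA TGT — ATG at 42, stop TAG at 51 → 12 nt.
Frame -1: TTA CAT TCT GCC TCG TGG TAA CAG CCG TGG CGC TAC CTG GAC ATA TGA CCA GAG ACT AGA ATC TGC GAA TCA CAT GCT CAA TCG — no ATG→stop ORF.
Frame -2: TAC ATT CTG CCT CGT GGT AAC AGC CGT GGC GCT ACC TGG ACA TAT GAC CAG AGA CTA GAA TCT GCG AAT CAC ATG CTC AAT CGG — no ATG→stop ORF.
Frame -3: ACA TTC TGC CTC GTG GTA ACA GCC GTG GCG CTA CCT GGA CAT ATG ACC AGA GAC TAG AAT CTG CGA ATC ACA TGC TCA ATC — ATG at 45, stop TAG at 57 → 15 nt.
Forward-strand max 12 nt; reverse-strand max 15 nt. The reverse strand has the longer ORF.

reverse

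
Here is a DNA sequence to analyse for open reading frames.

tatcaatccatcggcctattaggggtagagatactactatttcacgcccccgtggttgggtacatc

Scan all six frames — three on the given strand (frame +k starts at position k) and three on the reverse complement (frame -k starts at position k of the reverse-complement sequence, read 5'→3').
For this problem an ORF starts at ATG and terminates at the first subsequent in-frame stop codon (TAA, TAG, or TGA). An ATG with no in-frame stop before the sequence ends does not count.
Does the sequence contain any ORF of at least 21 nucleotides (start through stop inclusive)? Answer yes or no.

Reverse complement (5'→3'): GATGTACCCAACCACGGGGGCGTGAAATAGTAGTATCTCTACCCCTAATAGGCCGATGGATTGATA
Frame +1: TAT CAA TCC ATC GGC CTA TTA GGG GTA GAG ATA CTA CTA TTT CAC GCC CCC GTG GTT GGG TAC ATC — no ATG→stop ORF.
Frame +2: ATC AAT CCA TCG GCC TAT TAG GGG TAG AGA TAC TAC TAT TTC ACG CCC CCG TGG TTG GGT ACA — no ATG→stop ORF.
Frame +3: TCA ATC CAT CGG CCT ATT AGG GGT AGA GAT ACT ACT ATT TCA CGC CCC CGT GGT TGG GTA CAT — no ATG→stop ORF.
Frame -1: GAT GTA CCC AAC CAC GGG GGC GTG AAA TAG TAG TAT CTC TAC CCC TAA TAG GCC GAT GGA TTG ATA — no ATG→stop ORF.
Frame -2: ATG TAC CCA ACC ACG GGG GCG TGA AAT AGT AGT ATC TCT ACC CCT AAT AGG CCG ATG GAT TGA — ATG at 2, stop TGA at 23 → 24 nt; ATG at 56, stop TGA at 62 → 9 nt.
Frame -3: TGT ACC CAA CCA CGG GGG CGT GAA ATA GTA GTA TCT CTA CCC CTA ATA GGC CGA TGG ATT GAT — no ATG→stop ORF.
Frame -2 has an ORF of 24 nucleotides (positions 2–25) ≥ 21, so yes.

yes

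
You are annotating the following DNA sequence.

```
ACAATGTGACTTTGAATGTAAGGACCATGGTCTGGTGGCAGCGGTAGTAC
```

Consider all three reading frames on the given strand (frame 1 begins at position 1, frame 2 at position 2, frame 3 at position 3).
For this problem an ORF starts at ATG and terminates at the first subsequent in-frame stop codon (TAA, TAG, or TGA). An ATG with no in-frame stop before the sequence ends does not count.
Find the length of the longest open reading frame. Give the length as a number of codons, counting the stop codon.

7

Frame 1: ACA ATG TGA CTT TGA ATG TAA GGA CCA TGG TCT GGT GGC AGC GGT AGT — ATG at 4, stop TGA at 7 → 6 nt; ATG at 16, stop TAA at 19 → 6 nt.
Frame 2: CAA TGT GAC TTT GAA TGT AAG GAC CAT GGT CTG GTG GCA GCG GTA GTA — no ATG→stop ORF.
Frame 3: AAT GTG ACT TTG AAT GTA AGG ACC ATG GTC TGG TGG CAG CGG TAG TAC — ATG at 27, stop TAG at 45 → 21 nt.
Longest: frame 3, positions 27–47, 21 nt = 7 codons = 6 aa. → 7 codons.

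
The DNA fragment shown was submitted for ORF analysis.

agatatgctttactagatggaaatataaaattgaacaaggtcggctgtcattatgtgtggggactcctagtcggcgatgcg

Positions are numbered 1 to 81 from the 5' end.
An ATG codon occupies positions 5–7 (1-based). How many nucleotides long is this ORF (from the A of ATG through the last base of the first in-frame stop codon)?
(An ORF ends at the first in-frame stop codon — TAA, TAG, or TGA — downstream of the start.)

Codons from position 5: ATG (5–7), CTT (8–10), TAC (11–13), TAG (14–16).
TAG is the first in-frame stop; ORF spans 5–16, 12 nucleotides.

12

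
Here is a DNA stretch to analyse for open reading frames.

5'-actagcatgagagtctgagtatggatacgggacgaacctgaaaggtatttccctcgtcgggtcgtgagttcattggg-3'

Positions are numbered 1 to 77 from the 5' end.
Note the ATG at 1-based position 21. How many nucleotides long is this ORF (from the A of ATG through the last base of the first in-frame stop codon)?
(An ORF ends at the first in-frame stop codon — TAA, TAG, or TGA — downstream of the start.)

Codons from position 21: ATG (21–23), GAT (24–26), ACG (27–29), GGA (30–32), CGA (33–35), ACC (36–38), TGA (39–41).
TGA is the first in-frame stop; ORF spans 21–41, 21 nucleotides.

21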